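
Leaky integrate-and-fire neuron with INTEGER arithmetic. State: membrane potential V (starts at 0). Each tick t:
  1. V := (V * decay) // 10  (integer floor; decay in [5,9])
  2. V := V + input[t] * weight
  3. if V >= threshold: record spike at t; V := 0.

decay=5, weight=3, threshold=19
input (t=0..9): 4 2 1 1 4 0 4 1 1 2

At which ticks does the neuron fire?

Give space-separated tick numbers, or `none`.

Answer: none

Derivation:
t=0: input=4 -> V=12
t=1: input=2 -> V=12
t=2: input=1 -> V=9
t=3: input=1 -> V=7
t=4: input=4 -> V=15
t=5: input=0 -> V=7
t=6: input=4 -> V=15
t=7: input=1 -> V=10
t=8: input=1 -> V=8
t=9: input=2 -> V=10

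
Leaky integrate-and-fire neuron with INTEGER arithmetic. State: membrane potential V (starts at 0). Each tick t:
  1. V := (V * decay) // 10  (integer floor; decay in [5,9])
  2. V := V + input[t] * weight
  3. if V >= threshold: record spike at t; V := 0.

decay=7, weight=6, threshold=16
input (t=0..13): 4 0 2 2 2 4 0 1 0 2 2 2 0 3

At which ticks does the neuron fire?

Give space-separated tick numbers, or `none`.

t=0: input=4 -> V=0 FIRE
t=1: input=0 -> V=0
t=2: input=2 -> V=12
t=3: input=2 -> V=0 FIRE
t=4: input=2 -> V=12
t=5: input=4 -> V=0 FIRE
t=6: input=0 -> V=0
t=7: input=1 -> V=6
t=8: input=0 -> V=4
t=9: input=2 -> V=14
t=10: input=2 -> V=0 FIRE
t=11: input=2 -> V=12
t=12: input=0 -> V=8
t=13: input=3 -> V=0 FIRE

Answer: 0 3 5 10 13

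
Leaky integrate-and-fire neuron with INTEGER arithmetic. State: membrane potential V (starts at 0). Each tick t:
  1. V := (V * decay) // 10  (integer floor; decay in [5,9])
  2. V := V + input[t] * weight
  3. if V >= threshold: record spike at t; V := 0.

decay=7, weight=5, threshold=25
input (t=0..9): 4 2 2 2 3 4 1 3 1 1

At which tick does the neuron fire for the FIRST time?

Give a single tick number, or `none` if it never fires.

t=0: input=4 -> V=20
t=1: input=2 -> V=24
t=2: input=2 -> V=0 FIRE
t=3: input=2 -> V=10
t=4: input=3 -> V=22
t=5: input=4 -> V=0 FIRE
t=6: input=1 -> V=5
t=7: input=3 -> V=18
t=8: input=1 -> V=17
t=9: input=1 -> V=16

Answer: 2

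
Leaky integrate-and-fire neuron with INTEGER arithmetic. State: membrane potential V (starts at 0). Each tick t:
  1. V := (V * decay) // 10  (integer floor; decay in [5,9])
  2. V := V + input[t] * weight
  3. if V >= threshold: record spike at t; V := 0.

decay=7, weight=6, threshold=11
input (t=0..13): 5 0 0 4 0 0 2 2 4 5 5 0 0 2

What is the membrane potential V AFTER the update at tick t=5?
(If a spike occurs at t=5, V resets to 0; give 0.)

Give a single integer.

Answer: 0

Derivation:
t=0: input=5 -> V=0 FIRE
t=1: input=0 -> V=0
t=2: input=0 -> V=0
t=3: input=4 -> V=0 FIRE
t=4: input=0 -> V=0
t=5: input=0 -> V=0
t=6: input=2 -> V=0 FIRE
t=7: input=2 -> V=0 FIRE
t=8: input=4 -> V=0 FIRE
t=9: input=5 -> V=0 FIRE
t=10: input=5 -> V=0 FIRE
t=11: input=0 -> V=0
t=12: input=0 -> V=0
t=13: input=2 -> V=0 FIRE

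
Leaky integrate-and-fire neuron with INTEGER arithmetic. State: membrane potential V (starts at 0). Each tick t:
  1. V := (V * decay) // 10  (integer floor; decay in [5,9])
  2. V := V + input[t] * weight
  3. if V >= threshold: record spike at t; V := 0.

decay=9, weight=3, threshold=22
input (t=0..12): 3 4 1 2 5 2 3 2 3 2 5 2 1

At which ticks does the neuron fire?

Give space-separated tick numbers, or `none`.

t=0: input=3 -> V=9
t=1: input=4 -> V=20
t=2: input=1 -> V=21
t=3: input=2 -> V=0 FIRE
t=4: input=5 -> V=15
t=5: input=2 -> V=19
t=6: input=3 -> V=0 FIRE
t=7: input=2 -> V=6
t=8: input=3 -> V=14
t=9: input=2 -> V=18
t=10: input=5 -> V=0 FIRE
t=11: input=2 -> V=6
t=12: input=1 -> V=8

Answer: 3 6 10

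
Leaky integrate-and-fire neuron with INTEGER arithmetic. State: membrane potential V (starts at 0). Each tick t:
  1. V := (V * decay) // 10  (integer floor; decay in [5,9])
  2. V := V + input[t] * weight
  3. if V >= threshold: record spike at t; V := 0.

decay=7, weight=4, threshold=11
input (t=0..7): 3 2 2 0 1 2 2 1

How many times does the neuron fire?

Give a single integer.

t=0: input=3 -> V=0 FIRE
t=1: input=2 -> V=8
t=2: input=2 -> V=0 FIRE
t=3: input=0 -> V=0
t=4: input=1 -> V=4
t=5: input=2 -> V=10
t=6: input=2 -> V=0 FIRE
t=7: input=1 -> V=4

Answer: 3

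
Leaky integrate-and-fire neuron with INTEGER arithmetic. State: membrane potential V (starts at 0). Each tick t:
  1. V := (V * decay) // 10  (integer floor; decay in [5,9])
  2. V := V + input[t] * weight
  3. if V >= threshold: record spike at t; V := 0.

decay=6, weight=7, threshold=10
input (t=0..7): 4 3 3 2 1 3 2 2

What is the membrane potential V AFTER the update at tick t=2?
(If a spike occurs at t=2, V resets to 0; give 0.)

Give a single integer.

Answer: 0

Derivation:
t=0: input=4 -> V=0 FIRE
t=1: input=3 -> V=0 FIRE
t=2: input=3 -> V=0 FIRE
t=3: input=2 -> V=0 FIRE
t=4: input=1 -> V=7
t=5: input=3 -> V=0 FIRE
t=6: input=2 -> V=0 FIRE
t=7: input=2 -> V=0 FIRE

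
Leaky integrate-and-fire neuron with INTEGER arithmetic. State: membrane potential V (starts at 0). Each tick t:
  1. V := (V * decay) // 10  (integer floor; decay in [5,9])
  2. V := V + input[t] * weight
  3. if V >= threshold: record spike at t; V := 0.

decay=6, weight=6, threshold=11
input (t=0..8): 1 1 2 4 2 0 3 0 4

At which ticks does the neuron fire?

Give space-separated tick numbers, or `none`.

t=0: input=1 -> V=6
t=1: input=1 -> V=9
t=2: input=2 -> V=0 FIRE
t=3: input=4 -> V=0 FIRE
t=4: input=2 -> V=0 FIRE
t=5: input=0 -> V=0
t=6: input=3 -> V=0 FIRE
t=7: input=0 -> V=0
t=8: input=4 -> V=0 FIRE

Answer: 2 3 4 6 8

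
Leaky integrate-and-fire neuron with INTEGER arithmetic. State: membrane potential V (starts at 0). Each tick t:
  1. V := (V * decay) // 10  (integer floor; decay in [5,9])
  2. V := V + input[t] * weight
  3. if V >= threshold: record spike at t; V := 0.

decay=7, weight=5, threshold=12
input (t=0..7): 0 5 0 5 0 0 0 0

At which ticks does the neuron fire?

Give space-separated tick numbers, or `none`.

Answer: 1 3

Derivation:
t=0: input=0 -> V=0
t=1: input=5 -> V=0 FIRE
t=2: input=0 -> V=0
t=3: input=5 -> V=0 FIRE
t=4: input=0 -> V=0
t=5: input=0 -> V=0
t=6: input=0 -> V=0
t=7: input=0 -> V=0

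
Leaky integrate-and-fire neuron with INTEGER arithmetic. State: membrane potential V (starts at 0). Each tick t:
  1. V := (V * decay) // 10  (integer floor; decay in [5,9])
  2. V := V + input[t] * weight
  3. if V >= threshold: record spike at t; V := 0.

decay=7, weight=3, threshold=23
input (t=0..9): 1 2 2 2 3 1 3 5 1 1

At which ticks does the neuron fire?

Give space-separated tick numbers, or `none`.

t=0: input=1 -> V=3
t=1: input=2 -> V=8
t=2: input=2 -> V=11
t=3: input=2 -> V=13
t=4: input=3 -> V=18
t=5: input=1 -> V=15
t=6: input=3 -> V=19
t=7: input=5 -> V=0 FIRE
t=8: input=1 -> V=3
t=9: input=1 -> V=5

Answer: 7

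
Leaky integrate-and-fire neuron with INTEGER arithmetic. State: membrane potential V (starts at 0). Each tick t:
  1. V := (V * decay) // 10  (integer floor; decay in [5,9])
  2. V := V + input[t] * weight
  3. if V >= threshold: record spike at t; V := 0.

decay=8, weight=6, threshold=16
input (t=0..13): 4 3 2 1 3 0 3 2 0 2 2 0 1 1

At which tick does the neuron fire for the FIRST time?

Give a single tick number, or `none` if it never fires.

t=0: input=4 -> V=0 FIRE
t=1: input=3 -> V=0 FIRE
t=2: input=2 -> V=12
t=3: input=1 -> V=15
t=4: input=3 -> V=0 FIRE
t=5: input=0 -> V=0
t=6: input=3 -> V=0 FIRE
t=7: input=2 -> V=12
t=8: input=0 -> V=9
t=9: input=2 -> V=0 FIRE
t=10: input=2 -> V=12
t=11: input=0 -> V=9
t=12: input=1 -> V=13
t=13: input=1 -> V=0 FIRE

Answer: 0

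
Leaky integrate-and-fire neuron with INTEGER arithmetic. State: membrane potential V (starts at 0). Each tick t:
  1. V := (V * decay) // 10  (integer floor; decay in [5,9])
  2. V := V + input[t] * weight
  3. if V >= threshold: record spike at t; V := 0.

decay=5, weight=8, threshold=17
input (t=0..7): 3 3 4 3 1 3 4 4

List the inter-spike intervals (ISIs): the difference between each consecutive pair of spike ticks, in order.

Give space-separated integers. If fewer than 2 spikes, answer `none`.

t=0: input=3 -> V=0 FIRE
t=1: input=3 -> V=0 FIRE
t=2: input=4 -> V=0 FIRE
t=3: input=3 -> V=0 FIRE
t=4: input=1 -> V=8
t=5: input=3 -> V=0 FIRE
t=6: input=4 -> V=0 FIRE
t=7: input=4 -> V=0 FIRE

Answer: 1 1 1 2 1 1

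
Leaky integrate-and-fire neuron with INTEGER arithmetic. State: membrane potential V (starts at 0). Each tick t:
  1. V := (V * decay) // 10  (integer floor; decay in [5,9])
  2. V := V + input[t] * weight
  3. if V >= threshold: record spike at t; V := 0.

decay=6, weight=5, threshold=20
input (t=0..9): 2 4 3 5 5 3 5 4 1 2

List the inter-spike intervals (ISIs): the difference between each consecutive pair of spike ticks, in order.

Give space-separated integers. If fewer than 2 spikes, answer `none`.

t=0: input=2 -> V=10
t=1: input=4 -> V=0 FIRE
t=2: input=3 -> V=15
t=3: input=5 -> V=0 FIRE
t=4: input=5 -> V=0 FIRE
t=5: input=3 -> V=15
t=6: input=5 -> V=0 FIRE
t=7: input=4 -> V=0 FIRE
t=8: input=1 -> V=5
t=9: input=2 -> V=13

Answer: 2 1 2 1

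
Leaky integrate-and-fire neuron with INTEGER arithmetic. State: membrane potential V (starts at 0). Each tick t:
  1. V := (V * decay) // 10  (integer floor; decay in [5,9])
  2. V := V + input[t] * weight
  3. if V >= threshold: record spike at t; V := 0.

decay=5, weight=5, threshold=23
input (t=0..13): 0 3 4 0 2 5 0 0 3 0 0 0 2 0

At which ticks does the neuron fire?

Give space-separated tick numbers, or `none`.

Answer: 2 5

Derivation:
t=0: input=0 -> V=0
t=1: input=3 -> V=15
t=2: input=4 -> V=0 FIRE
t=3: input=0 -> V=0
t=4: input=2 -> V=10
t=5: input=5 -> V=0 FIRE
t=6: input=0 -> V=0
t=7: input=0 -> V=0
t=8: input=3 -> V=15
t=9: input=0 -> V=7
t=10: input=0 -> V=3
t=11: input=0 -> V=1
t=12: input=2 -> V=10
t=13: input=0 -> V=5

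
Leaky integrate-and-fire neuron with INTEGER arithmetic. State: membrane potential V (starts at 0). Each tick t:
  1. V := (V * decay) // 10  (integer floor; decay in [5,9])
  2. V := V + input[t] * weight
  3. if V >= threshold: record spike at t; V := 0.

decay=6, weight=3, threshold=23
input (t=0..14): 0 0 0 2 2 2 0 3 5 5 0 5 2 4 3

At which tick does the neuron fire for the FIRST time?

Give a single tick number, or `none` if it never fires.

t=0: input=0 -> V=0
t=1: input=0 -> V=0
t=2: input=0 -> V=0
t=3: input=2 -> V=6
t=4: input=2 -> V=9
t=5: input=2 -> V=11
t=6: input=0 -> V=6
t=7: input=3 -> V=12
t=8: input=5 -> V=22
t=9: input=5 -> V=0 FIRE
t=10: input=0 -> V=0
t=11: input=5 -> V=15
t=12: input=2 -> V=15
t=13: input=4 -> V=21
t=14: input=3 -> V=21

Answer: 9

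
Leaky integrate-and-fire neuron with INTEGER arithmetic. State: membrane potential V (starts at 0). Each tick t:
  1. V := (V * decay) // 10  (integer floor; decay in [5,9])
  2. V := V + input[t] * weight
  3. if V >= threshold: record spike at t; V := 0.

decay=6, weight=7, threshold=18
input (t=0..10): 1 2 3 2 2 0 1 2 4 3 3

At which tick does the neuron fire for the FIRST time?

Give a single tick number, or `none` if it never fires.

Answer: 1

Derivation:
t=0: input=1 -> V=7
t=1: input=2 -> V=0 FIRE
t=2: input=3 -> V=0 FIRE
t=3: input=2 -> V=14
t=4: input=2 -> V=0 FIRE
t=5: input=0 -> V=0
t=6: input=1 -> V=7
t=7: input=2 -> V=0 FIRE
t=8: input=4 -> V=0 FIRE
t=9: input=3 -> V=0 FIRE
t=10: input=3 -> V=0 FIRE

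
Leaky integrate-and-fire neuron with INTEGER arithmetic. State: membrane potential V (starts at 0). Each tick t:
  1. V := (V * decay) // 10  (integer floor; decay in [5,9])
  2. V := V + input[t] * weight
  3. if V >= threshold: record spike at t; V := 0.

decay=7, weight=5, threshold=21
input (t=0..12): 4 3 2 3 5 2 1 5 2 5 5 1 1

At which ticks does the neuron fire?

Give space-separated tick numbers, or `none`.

t=0: input=4 -> V=20
t=1: input=3 -> V=0 FIRE
t=2: input=2 -> V=10
t=3: input=3 -> V=0 FIRE
t=4: input=5 -> V=0 FIRE
t=5: input=2 -> V=10
t=6: input=1 -> V=12
t=7: input=5 -> V=0 FIRE
t=8: input=2 -> V=10
t=9: input=5 -> V=0 FIRE
t=10: input=5 -> V=0 FIRE
t=11: input=1 -> V=5
t=12: input=1 -> V=8

Answer: 1 3 4 7 9 10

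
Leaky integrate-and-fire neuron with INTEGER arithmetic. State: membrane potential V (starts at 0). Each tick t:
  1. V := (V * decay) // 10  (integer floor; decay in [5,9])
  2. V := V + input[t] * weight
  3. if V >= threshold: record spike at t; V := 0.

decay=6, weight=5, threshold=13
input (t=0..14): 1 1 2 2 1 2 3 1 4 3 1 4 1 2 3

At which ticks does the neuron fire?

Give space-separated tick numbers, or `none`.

Answer: 2 5 6 8 9 11 13 14

Derivation:
t=0: input=1 -> V=5
t=1: input=1 -> V=8
t=2: input=2 -> V=0 FIRE
t=3: input=2 -> V=10
t=4: input=1 -> V=11
t=5: input=2 -> V=0 FIRE
t=6: input=3 -> V=0 FIRE
t=7: input=1 -> V=5
t=8: input=4 -> V=0 FIRE
t=9: input=3 -> V=0 FIRE
t=10: input=1 -> V=5
t=11: input=4 -> V=0 FIRE
t=12: input=1 -> V=5
t=13: input=2 -> V=0 FIRE
t=14: input=3 -> V=0 FIRE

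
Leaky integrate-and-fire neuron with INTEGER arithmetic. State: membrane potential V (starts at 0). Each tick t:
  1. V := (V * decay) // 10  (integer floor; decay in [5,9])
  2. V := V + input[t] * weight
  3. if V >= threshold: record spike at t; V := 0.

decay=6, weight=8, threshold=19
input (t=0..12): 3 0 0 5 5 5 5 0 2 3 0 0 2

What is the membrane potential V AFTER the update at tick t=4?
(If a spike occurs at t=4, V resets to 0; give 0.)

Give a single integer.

Answer: 0

Derivation:
t=0: input=3 -> V=0 FIRE
t=1: input=0 -> V=0
t=2: input=0 -> V=0
t=3: input=5 -> V=0 FIRE
t=4: input=5 -> V=0 FIRE
t=5: input=5 -> V=0 FIRE
t=6: input=5 -> V=0 FIRE
t=7: input=0 -> V=0
t=8: input=2 -> V=16
t=9: input=3 -> V=0 FIRE
t=10: input=0 -> V=0
t=11: input=0 -> V=0
t=12: input=2 -> V=16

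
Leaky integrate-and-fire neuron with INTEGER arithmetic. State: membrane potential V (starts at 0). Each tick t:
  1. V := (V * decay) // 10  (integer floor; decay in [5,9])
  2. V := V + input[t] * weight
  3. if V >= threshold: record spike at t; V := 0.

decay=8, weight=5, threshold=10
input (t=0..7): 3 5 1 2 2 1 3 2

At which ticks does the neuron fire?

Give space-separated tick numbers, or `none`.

t=0: input=3 -> V=0 FIRE
t=1: input=5 -> V=0 FIRE
t=2: input=1 -> V=5
t=3: input=2 -> V=0 FIRE
t=4: input=2 -> V=0 FIRE
t=5: input=1 -> V=5
t=6: input=3 -> V=0 FIRE
t=7: input=2 -> V=0 FIRE

Answer: 0 1 3 4 6 7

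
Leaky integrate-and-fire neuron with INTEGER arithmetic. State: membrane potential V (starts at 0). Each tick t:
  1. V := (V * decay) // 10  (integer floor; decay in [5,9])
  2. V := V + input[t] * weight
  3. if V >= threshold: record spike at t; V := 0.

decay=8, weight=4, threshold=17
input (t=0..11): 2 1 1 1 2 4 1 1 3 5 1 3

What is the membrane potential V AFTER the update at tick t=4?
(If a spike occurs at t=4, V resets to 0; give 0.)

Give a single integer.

Answer: 0

Derivation:
t=0: input=2 -> V=8
t=1: input=1 -> V=10
t=2: input=1 -> V=12
t=3: input=1 -> V=13
t=4: input=2 -> V=0 FIRE
t=5: input=4 -> V=16
t=6: input=1 -> V=16
t=7: input=1 -> V=16
t=8: input=3 -> V=0 FIRE
t=9: input=5 -> V=0 FIRE
t=10: input=1 -> V=4
t=11: input=3 -> V=15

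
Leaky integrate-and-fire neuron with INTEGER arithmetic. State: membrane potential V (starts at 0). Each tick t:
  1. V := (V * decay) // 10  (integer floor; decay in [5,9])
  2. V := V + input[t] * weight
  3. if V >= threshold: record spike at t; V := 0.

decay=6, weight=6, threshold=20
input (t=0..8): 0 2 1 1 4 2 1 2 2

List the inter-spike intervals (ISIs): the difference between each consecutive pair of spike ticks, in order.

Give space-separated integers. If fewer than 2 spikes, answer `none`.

t=0: input=0 -> V=0
t=1: input=2 -> V=12
t=2: input=1 -> V=13
t=3: input=1 -> V=13
t=4: input=4 -> V=0 FIRE
t=5: input=2 -> V=12
t=6: input=1 -> V=13
t=7: input=2 -> V=19
t=8: input=2 -> V=0 FIRE

Answer: 4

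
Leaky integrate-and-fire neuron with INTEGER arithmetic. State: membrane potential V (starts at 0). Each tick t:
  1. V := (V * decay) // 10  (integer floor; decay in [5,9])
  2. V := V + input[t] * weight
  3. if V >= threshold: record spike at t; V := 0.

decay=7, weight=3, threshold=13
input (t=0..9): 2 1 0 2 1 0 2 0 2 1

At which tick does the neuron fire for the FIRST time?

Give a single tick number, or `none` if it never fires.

t=0: input=2 -> V=6
t=1: input=1 -> V=7
t=2: input=0 -> V=4
t=3: input=2 -> V=8
t=4: input=1 -> V=8
t=5: input=0 -> V=5
t=6: input=2 -> V=9
t=7: input=0 -> V=6
t=8: input=2 -> V=10
t=9: input=1 -> V=10

Answer: none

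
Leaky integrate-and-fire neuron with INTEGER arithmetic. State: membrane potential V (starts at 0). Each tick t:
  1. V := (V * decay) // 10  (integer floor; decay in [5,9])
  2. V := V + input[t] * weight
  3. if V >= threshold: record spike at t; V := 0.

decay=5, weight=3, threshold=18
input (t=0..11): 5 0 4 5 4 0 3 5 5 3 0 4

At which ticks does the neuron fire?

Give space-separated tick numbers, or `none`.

Answer: 3 7

Derivation:
t=0: input=5 -> V=15
t=1: input=0 -> V=7
t=2: input=4 -> V=15
t=3: input=5 -> V=0 FIRE
t=4: input=4 -> V=12
t=5: input=0 -> V=6
t=6: input=3 -> V=12
t=7: input=5 -> V=0 FIRE
t=8: input=5 -> V=15
t=9: input=3 -> V=16
t=10: input=0 -> V=8
t=11: input=4 -> V=16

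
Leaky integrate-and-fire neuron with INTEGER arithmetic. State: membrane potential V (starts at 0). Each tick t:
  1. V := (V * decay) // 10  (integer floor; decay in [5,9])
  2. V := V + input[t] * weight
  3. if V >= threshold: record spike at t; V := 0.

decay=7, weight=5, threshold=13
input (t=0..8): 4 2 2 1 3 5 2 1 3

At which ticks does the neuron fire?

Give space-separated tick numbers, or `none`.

t=0: input=4 -> V=0 FIRE
t=1: input=2 -> V=10
t=2: input=2 -> V=0 FIRE
t=3: input=1 -> V=5
t=4: input=3 -> V=0 FIRE
t=5: input=5 -> V=0 FIRE
t=6: input=2 -> V=10
t=7: input=1 -> V=12
t=8: input=3 -> V=0 FIRE

Answer: 0 2 4 5 8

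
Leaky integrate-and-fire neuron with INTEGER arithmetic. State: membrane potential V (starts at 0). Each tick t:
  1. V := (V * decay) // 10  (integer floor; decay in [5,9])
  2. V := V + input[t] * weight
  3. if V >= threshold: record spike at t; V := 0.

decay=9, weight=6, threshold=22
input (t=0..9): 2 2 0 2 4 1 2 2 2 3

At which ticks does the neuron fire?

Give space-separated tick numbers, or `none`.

Answer: 1 4 7 9

Derivation:
t=0: input=2 -> V=12
t=1: input=2 -> V=0 FIRE
t=2: input=0 -> V=0
t=3: input=2 -> V=12
t=4: input=4 -> V=0 FIRE
t=5: input=1 -> V=6
t=6: input=2 -> V=17
t=7: input=2 -> V=0 FIRE
t=8: input=2 -> V=12
t=9: input=3 -> V=0 FIRE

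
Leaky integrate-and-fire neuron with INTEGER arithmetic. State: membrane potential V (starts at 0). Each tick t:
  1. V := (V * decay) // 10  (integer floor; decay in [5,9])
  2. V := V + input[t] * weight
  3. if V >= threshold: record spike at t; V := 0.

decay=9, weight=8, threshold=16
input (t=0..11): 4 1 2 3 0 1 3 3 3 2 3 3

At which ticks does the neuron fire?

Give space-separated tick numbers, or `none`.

Answer: 0 2 3 6 7 8 9 10 11

Derivation:
t=0: input=4 -> V=0 FIRE
t=1: input=1 -> V=8
t=2: input=2 -> V=0 FIRE
t=3: input=3 -> V=0 FIRE
t=4: input=0 -> V=0
t=5: input=1 -> V=8
t=6: input=3 -> V=0 FIRE
t=7: input=3 -> V=0 FIRE
t=8: input=3 -> V=0 FIRE
t=9: input=2 -> V=0 FIRE
t=10: input=3 -> V=0 FIRE
t=11: input=3 -> V=0 FIRE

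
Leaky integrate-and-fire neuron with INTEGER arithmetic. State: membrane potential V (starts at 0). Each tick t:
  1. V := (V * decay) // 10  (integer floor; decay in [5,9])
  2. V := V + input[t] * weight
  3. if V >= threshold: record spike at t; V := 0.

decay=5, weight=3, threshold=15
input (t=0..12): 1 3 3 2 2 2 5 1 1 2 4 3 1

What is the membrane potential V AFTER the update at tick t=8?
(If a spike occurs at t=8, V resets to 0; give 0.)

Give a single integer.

t=0: input=1 -> V=3
t=1: input=3 -> V=10
t=2: input=3 -> V=14
t=3: input=2 -> V=13
t=4: input=2 -> V=12
t=5: input=2 -> V=12
t=6: input=5 -> V=0 FIRE
t=7: input=1 -> V=3
t=8: input=1 -> V=4
t=9: input=2 -> V=8
t=10: input=4 -> V=0 FIRE
t=11: input=3 -> V=9
t=12: input=1 -> V=7

Answer: 4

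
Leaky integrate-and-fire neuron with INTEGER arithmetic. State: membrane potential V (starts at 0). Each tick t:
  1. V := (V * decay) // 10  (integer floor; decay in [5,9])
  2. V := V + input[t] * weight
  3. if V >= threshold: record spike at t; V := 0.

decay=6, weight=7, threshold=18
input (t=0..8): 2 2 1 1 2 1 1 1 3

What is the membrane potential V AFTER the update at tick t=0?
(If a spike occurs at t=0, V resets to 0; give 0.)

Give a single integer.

t=0: input=2 -> V=14
t=1: input=2 -> V=0 FIRE
t=2: input=1 -> V=7
t=3: input=1 -> V=11
t=4: input=2 -> V=0 FIRE
t=5: input=1 -> V=7
t=6: input=1 -> V=11
t=7: input=1 -> V=13
t=8: input=3 -> V=0 FIRE

Answer: 14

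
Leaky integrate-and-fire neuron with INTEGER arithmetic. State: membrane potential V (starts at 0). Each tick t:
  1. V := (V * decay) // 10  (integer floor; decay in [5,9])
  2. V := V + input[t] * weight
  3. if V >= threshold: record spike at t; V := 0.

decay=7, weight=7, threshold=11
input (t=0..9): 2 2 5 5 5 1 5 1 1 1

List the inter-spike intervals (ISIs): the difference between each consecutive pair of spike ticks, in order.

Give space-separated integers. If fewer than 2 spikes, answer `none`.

Answer: 1 1 1 1 2 2

Derivation:
t=0: input=2 -> V=0 FIRE
t=1: input=2 -> V=0 FIRE
t=2: input=5 -> V=0 FIRE
t=3: input=5 -> V=0 FIRE
t=4: input=5 -> V=0 FIRE
t=5: input=1 -> V=7
t=6: input=5 -> V=0 FIRE
t=7: input=1 -> V=7
t=8: input=1 -> V=0 FIRE
t=9: input=1 -> V=7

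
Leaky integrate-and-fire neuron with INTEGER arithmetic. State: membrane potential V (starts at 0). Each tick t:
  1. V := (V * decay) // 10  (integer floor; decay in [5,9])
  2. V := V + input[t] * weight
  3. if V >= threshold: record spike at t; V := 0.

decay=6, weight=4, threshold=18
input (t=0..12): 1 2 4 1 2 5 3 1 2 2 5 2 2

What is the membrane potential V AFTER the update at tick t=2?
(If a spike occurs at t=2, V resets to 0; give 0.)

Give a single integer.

t=0: input=1 -> V=4
t=1: input=2 -> V=10
t=2: input=4 -> V=0 FIRE
t=3: input=1 -> V=4
t=4: input=2 -> V=10
t=5: input=5 -> V=0 FIRE
t=6: input=3 -> V=12
t=7: input=1 -> V=11
t=8: input=2 -> V=14
t=9: input=2 -> V=16
t=10: input=5 -> V=0 FIRE
t=11: input=2 -> V=8
t=12: input=2 -> V=12

Answer: 0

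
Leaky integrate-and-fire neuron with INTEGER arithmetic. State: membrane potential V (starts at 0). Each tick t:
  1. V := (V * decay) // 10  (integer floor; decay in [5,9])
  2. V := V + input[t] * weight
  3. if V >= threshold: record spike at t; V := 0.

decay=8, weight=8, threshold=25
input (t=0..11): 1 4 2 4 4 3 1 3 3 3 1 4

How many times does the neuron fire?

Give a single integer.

t=0: input=1 -> V=8
t=1: input=4 -> V=0 FIRE
t=2: input=2 -> V=16
t=3: input=4 -> V=0 FIRE
t=4: input=4 -> V=0 FIRE
t=5: input=3 -> V=24
t=6: input=1 -> V=0 FIRE
t=7: input=3 -> V=24
t=8: input=3 -> V=0 FIRE
t=9: input=3 -> V=24
t=10: input=1 -> V=0 FIRE
t=11: input=4 -> V=0 FIRE

Answer: 7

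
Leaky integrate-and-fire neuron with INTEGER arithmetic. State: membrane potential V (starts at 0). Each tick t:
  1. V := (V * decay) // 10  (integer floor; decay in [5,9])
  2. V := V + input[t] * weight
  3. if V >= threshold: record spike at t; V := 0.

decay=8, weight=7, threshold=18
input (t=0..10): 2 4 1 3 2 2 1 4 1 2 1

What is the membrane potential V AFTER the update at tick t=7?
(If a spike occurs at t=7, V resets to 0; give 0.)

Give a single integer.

Answer: 0

Derivation:
t=0: input=2 -> V=14
t=1: input=4 -> V=0 FIRE
t=2: input=1 -> V=7
t=3: input=3 -> V=0 FIRE
t=4: input=2 -> V=14
t=5: input=2 -> V=0 FIRE
t=6: input=1 -> V=7
t=7: input=4 -> V=0 FIRE
t=8: input=1 -> V=7
t=9: input=2 -> V=0 FIRE
t=10: input=1 -> V=7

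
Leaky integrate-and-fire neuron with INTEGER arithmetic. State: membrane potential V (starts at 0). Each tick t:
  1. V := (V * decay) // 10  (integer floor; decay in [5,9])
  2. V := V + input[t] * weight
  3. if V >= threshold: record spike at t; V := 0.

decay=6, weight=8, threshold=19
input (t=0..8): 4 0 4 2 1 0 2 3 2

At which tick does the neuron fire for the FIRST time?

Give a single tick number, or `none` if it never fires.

t=0: input=4 -> V=0 FIRE
t=1: input=0 -> V=0
t=2: input=4 -> V=0 FIRE
t=3: input=2 -> V=16
t=4: input=1 -> V=17
t=5: input=0 -> V=10
t=6: input=2 -> V=0 FIRE
t=7: input=3 -> V=0 FIRE
t=8: input=2 -> V=16

Answer: 0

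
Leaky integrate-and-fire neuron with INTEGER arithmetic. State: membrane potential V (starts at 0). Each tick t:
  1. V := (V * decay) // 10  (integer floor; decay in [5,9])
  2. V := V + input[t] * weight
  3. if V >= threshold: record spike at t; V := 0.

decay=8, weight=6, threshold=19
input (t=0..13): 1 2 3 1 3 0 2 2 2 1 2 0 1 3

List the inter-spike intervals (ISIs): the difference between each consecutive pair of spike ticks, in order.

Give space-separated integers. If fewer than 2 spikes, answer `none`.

t=0: input=1 -> V=6
t=1: input=2 -> V=16
t=2: input=3 -> V=0 FIRE
t=3: input=1 -> V=6
t=4: input=3 -> V=0 FIRE
t=5: input=0 -> V=0
t=6: input=2 -> V=12
t=7: input=2 -> V=0 FIRE
t=8: input=2 -> V=12
t=9: input=1 -> V=15
t=10: input=2 -> V=0 FIRE
t=11: input=0 -> V=0
t=12: input=1 -> V=6
t=13: input=3 -> V=0 FIRE

Answer: 2 3 3 3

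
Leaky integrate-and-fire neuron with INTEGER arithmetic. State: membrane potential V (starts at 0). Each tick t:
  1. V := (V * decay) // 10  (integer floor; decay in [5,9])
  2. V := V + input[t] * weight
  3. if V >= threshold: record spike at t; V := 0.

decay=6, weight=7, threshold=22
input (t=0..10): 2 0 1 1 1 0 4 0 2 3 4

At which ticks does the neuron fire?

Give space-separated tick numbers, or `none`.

Answer: 6 9 10

Derivation:
t=0: input=2 -> V=14
t=1: input=0 -> V=8
t=2: input=1 -> V=11
t=3: input=1 -> V=13
t=4: input=1 -> V=14
t=5: input=0 -> V=8
t=6: input=4 -> V=0 FIRE
t=7: input=0 -> V=0
t=8: input=2 -> V=14
t=9: input=3 -> V=0 FIRE
t=10: input=4 -> V=0 FIRE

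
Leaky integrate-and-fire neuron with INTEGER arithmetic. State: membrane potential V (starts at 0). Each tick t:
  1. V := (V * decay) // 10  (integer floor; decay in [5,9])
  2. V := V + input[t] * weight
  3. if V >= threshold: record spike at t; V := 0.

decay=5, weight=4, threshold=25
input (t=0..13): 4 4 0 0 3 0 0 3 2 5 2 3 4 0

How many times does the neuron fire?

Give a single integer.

t=0: input=4 -> V=16
t=1: input=4 -> V=24
t=2: input=0 -> V=12
t=3: input=0 -> V=6
t=4: input=3 -> V=15
t=5: input=0 -> V=7
t=6: input=0 -> V=3
t=7: input=3 -> V=13
t=8: input=2 -> V=14
t=9: input=5 -> V=0 FIRE
t=10: input=2 -> V=8
t=11: input=3 -> V=16
t=12: input=4 -> V=24
t=13: input=0 -> V=12

Answer: 1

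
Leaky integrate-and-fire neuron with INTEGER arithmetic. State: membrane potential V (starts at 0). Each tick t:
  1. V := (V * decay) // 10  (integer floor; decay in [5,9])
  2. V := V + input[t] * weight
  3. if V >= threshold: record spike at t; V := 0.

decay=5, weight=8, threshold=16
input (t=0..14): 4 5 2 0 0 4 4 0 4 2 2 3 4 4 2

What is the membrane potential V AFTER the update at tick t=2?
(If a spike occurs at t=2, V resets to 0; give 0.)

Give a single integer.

t=0: input=4 -> V=0 FIRE
t=1: input=5 -> V=0 FIRE
t=2: input=2 -> V=0 FIRE
t=3: input=0 -> V=0
t=4: input=0 -> V=0
t=5: input=4 -> V=0 FIRE
t=6: input=4 -> V=0 FIRE
t=7: input=0 -> V=0
t=8: input=4 -> V=0 FIRE
t=9: input=2 -> V=0 FIRE
t=10: input=2 -> V=0 FIRE
t=11: input=3 -> V=0 FIRE
t=12: input=4 -> V=0 FIRE
t=13: input=4 -> V=0 FIRE
t=14: input=2 -> V=0 FIRE

Answer: 0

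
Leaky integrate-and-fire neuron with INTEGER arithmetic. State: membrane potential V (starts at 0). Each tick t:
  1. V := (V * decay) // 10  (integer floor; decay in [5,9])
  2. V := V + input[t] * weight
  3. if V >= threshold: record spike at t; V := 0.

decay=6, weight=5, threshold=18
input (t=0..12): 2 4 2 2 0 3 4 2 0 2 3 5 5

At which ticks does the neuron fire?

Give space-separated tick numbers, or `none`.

t=0: input=2 -> V=10
t=1: input=4 -> V=0 FIRE
t=2: input=2 -> V=10
t=3: input=2 -> V=16
t=4: input=0 -> V=9
t=5: input=3 -> V=0 FIRE
t=6: input=4 -> V=0 FIRE
t=7: input=2 -> V=10
t=8: input=0 -> V=6
t=9: input=2 -> V=13
t=10: input=3 -> V=0 FIRE
t=11: input=5 -> V=0 FIRE
t=12: input=5 -> V=0 FIRE

Answer: 1 5 6 10 11 12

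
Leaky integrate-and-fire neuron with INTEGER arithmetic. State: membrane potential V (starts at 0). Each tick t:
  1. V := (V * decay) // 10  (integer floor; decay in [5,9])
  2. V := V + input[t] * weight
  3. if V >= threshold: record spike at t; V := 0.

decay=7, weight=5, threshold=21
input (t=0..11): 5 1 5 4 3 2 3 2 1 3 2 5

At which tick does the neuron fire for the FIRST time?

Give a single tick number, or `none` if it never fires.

t=0: input=5 -> V=0 FIRE
t=1: input=1 -> V=5
t=2: input=5 -> V=0 FIRE
t=3: input=4 -> V=20
t=4: input=3 -> V=0 FIRE
t=5: input=2 -> V=10
t=6: input=3 -> V=0 FIRE
t=7: input=2 -> V=10
t=8: input=1 -> V=12
t=9: input=3 -> V=0 FIRE
t=10: input=2 -> V=10
t=11: input=5 -> V=0 FIRE

Answer: 0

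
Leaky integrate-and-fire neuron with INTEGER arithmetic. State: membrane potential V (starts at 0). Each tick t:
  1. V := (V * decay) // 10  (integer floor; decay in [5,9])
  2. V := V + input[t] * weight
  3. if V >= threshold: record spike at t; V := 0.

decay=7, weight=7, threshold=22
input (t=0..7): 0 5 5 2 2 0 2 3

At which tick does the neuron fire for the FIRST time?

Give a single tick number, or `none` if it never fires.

Answer: 1

Derivation:
t=0: input=0 -> V=0
t=1: input=5 -> V=0 FIRE
t=2: input=5 -> V=0 FIRE
t=3: input=2 -> V=14
t=4: input=2 -> V=0 FIRE
t=5: input=0 -> V=0
t=6: input=2 -> V=14
t=7: input=3 -> V=0 FIRE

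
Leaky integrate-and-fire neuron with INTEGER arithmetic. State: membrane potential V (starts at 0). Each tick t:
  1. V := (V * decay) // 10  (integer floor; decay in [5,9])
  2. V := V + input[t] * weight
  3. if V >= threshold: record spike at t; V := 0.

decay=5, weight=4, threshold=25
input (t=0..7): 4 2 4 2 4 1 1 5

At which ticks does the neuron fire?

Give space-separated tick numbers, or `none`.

t=0: input=4 -> V=16
t=1: input=2 -> V=16
t=2: input=4 -> V=24
t=3: input=2 -> V=20
t=4: input=4 -> V=0 FIRE
t=5: input=1 -> V=4
t=6: input=1 -> V=6
t=7: input=5 -> V=23

Answer: 4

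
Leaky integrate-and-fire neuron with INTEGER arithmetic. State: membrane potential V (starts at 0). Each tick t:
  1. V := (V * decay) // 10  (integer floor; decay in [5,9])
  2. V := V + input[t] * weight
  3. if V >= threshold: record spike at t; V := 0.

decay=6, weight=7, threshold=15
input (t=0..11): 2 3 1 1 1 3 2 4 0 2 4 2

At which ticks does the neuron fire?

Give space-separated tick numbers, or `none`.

Answer: 1 5 7 10

Derivation:
t=0: input=2 -> V=14
t=1: input=3 -> V=0 FIRE
t=2: input=1 -> V=7
t=3: input=1 -> V=11
t=4: input=1 -> V=13
t=5: input=3 -> V=0 FIRE
t=6: input=2 -> V=14
t=7: input=4 -> V=0 FIRE
t=8: input=0 -> V=0
t=9: input=2 -> V=14
t=10: input=4 -> V=0 FIRE
t=11: input=2 -> V=14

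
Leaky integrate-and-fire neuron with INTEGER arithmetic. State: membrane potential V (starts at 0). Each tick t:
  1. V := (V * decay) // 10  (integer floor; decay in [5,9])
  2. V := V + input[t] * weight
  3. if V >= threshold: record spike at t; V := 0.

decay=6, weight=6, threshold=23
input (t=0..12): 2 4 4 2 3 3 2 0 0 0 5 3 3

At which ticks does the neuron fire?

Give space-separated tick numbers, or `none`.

Answer: 1 2 4 10 12

Derivation:
t=0: input=2 -> V=12
t=1: input=4 -> V=0 FIRE
t=2: input=4 -> V=0 FIRE
t=3: input=2 -> V=12
t=4: input=3 -> V=0 FIRE
t=5: input=3 -> V=18
t=6: input=2 -> V=22
t=7: input=0 -> V=13
t=8: input=0 -> V=7
t=9: input=0 -> V=4
t=10: input=5 -> V=0 FIRE
t=11: input=3 -> V=18
t=12: input=3 -> V=0 FIRE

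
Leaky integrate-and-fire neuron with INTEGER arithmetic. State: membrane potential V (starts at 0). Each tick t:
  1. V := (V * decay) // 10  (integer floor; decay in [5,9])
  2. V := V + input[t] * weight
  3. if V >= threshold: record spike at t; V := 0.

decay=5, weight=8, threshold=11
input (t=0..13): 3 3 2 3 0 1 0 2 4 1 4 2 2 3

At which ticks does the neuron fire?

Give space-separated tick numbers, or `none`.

Answer: 0 1 2 3 7 8 10 11 12 13

Derivation:
t=0: input=3 -> V=0 FIRE
t=1: input=3 -> V=0 FIRE
t=2: input=2 -> V=0 FIRE
t=3: input=3 -> V=0 FIRE
t=4: input=0 -> V=0
t=5: input=1 -> V=8
t=6: input=0 -> V=4
t=7: input=2 -> V=0 FIRE
t=8: input=4 -> V=0 FIRE
t=9: input=1 -> V=8
t=10: input=4 -> V=0 FIRE
t=11: input=2 -> V=0 FIRE
t=12: input=2 -> V=0 FIRE
t=13: input=3 -> V=0 FIRE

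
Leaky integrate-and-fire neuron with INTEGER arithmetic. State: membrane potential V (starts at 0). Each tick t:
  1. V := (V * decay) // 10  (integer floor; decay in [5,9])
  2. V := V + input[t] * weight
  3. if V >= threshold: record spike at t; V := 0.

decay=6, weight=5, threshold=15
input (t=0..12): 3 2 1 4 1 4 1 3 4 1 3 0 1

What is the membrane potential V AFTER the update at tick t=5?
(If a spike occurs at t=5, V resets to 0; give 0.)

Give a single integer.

t=0: input=3 -> V=0 FIRE
t=1: input=2 -> V=10
t=2: input=1 -> V=11
t=3: input=4 -> V=0 FIRE
t=4: input=1 -> V=5
t=5: input=4 -> V=0 FIRE
t=6: input=1 -> V=5
t=7: input=3 -> V=0 FIRE
t=8: input=4 -> V=0 FIRE
t=9: input=1 -> V=5
t=10: input=3 -> V=0 FIRE
t=11: input=0 -> V=0
t=12: input=1 -> V=5

Answer: 0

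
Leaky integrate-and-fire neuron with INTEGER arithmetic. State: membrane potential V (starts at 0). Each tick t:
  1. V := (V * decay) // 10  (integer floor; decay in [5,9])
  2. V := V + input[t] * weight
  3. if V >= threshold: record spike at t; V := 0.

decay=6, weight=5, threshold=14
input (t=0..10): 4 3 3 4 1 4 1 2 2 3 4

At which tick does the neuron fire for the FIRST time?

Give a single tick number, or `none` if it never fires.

Answer: 0

Derivation:
t=0: input=4 -> V=0 FIRE
t=1: input=3 -> V=0 FIRE
t=2: input=3 -> V=0 FIRE
t=3: input=4 -> V=0 FIRE
t=4: input=1 -> V=5
t=5: input=4 -> V=0 FIRE
t=6: input=1 -> V=5
t=7: input=2 -> V=13
t=8: input=2 -> V=0 FIRE
t=9: input=3 -> V=0 FIRE
t=10: input=4 -> V=0 FIRE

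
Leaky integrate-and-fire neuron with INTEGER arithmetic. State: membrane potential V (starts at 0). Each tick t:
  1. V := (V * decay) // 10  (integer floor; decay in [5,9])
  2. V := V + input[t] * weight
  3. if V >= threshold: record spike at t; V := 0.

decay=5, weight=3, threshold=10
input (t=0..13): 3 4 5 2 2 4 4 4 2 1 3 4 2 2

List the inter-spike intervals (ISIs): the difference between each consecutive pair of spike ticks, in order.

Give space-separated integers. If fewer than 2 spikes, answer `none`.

Answer: 1 3 1 1 3 1

Derivation:
t=0: input=3 -> V=9
t=1: input=4 -> V=0 FIRE
t=2: input=5 -> V=0 FIRE
t=3: input=2 -> V=6
t=4: input=2 -> V=9
t=5: input=4 -> V=0 FIRE
t=6: input=4 -> V=0 FIRE
t=7: input=4 -> V=0 FIRE
t=8: input=2 -> V=6
t=9: input=1 -> V=6
t=10: input=3 -> V=0 FIRE
t=11: input=4 -> V=0 FIRE
t=12: input=2 -> V=6
t=13: input=2 -> V=9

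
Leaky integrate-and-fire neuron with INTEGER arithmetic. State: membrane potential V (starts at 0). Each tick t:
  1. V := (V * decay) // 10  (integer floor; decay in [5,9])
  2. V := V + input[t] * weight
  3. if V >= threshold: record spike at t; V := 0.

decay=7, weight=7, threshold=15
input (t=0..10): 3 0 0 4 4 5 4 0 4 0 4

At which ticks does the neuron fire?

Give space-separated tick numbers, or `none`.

t=0: input=3 -> V=0 FIRE
t=1: input=0 -> V=0
t=2: input=0 -> V=0
t=3: input=4 -> V=0 FIRE
t=4: input=4 -> V=0 FIRE
t=5: input=5 -> V=0 FIRE
t=6: input=4 -> V=0 FIRE
t=7: input=0 -> V=0
t=8: input=4 -> V=0 FIRE
t=9: input=0 -> V=0
t=10: input=4 -> V=0 FIRE

Answer: 0 3 4 5 6 8 10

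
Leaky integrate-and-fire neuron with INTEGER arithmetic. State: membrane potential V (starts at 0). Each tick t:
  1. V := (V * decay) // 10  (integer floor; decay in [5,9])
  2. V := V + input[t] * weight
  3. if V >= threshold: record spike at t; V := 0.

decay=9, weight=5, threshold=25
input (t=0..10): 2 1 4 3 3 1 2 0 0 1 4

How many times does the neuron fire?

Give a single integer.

t=0: input=2 -> V=10
t=1: input=1 -> V=14
t=2: input=4 -> V=0 FIRE
t=3: input=3 -> V=15
t=4: input=3 -> V=0 FIRE
t=5: input=1 -> V=5
t=6: input=2 -> V=14
t=7: input=0 -> V=12
t=8: input=0 -> V=10
t=9: input=1 -> V=14
t=10: input=4 -> V=0 FIRE

Answer: 3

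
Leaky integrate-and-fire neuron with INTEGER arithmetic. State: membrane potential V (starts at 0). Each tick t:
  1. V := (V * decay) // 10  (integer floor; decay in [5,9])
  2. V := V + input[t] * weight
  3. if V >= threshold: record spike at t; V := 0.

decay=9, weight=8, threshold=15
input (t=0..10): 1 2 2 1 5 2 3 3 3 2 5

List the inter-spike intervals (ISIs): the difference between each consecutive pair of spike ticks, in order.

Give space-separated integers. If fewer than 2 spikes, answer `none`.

Answer: 1 2 1 1 1 1 1 1

Derivation:
t=0: input=1 -> V=8
t=1: input=2 -> V=0 FIRE
t=2: input=2 -> V=0 FIRE
t=3: input=1 -> V=8
t=4: input=5 -> V=0 FIRE
t=5: input=2 -> V=0 FIRE
t=6: input=3 -> V=0 FIRE
t=7: input=3 -> V=0 FIRE
t=8: input=3 -> V=0 FIRE
t=9: input=2 -> V=0 FIRE
t=10: input=5 -> V=0 FIRE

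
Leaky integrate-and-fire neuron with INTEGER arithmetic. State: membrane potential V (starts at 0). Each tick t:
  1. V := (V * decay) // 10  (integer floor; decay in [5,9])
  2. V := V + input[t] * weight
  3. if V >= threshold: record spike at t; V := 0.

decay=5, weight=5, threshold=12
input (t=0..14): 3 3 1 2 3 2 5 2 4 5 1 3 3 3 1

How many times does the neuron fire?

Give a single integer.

Answer: 10

Derivation:
t=0: input=3 -> V=0 FIRE
t=1: input=3 -> V=0 FIRE
t=2: input=1 -> V=5
t=3: input=2 -> V=0 FIRE
t=4: input=3 -> V=0 FIRE
t=5: input=2 -> V=10
t=6: input=5 -> V=0 FIRE
t=7: input=2 -> V=10
t=8: input=4 -> V=0 FIRE
t=9: input=5 -> V=0 FIRE
t=10: input=1 -> V=5
t=11: input=3 -> V=0 FIRE
t=12: input=3 -> V=0 FIRE
t=13: input=3 -> V=0 FIRE
t=14: input=1 -> V=5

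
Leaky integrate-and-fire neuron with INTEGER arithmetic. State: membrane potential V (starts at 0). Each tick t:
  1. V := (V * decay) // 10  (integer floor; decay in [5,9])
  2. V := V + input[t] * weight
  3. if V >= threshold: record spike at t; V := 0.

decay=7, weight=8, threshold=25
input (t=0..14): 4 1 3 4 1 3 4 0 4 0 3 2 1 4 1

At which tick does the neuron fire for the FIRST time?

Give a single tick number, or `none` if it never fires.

Answer: 0

Derivation:
t=0: input=4 -> V=0 FIRE
t=1: input=1 -> V=8
t=2: input=3 -> V=0 FIRE
t=3: input=4 -> V=0 FIRE
t=4: input=1 -> V=8
t=5: input=3 -> V=0 FIRE
t=6: input=4 -> V=0 FIRE
t=7: input=0 -> V=0
t=8: input=4 -> V=0 FIRE
t=9: input=0 -> V=0
t=10: input=3 -> V=24
t=11: input=2 -> V=0 FIRE
t=12: input=1 -> V=8
t=13: input=4 -> V=0 FIRE
t=14: input=1 -> V=8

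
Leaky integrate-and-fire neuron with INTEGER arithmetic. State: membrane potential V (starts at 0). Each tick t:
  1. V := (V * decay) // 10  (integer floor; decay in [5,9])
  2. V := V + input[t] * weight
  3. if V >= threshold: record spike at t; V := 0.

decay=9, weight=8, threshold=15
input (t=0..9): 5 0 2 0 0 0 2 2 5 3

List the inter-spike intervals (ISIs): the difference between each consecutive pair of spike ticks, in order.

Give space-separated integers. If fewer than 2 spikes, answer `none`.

Answer: 2 4 1 1 1

Derivation:
t=0: input=5 -> V=0 FIRE
t=1: input=0 -> V=0
t=2: input=2 -> V=0 FIRE
t=3: input=0 -> V=0
t=4: input=0 -> V=0
t=5: input=0 -> V=0
t=6: input=2 -> V=0 FIRE
t=7: input=2 -> V=0 FIRE
t=8: input=5 -> V=0 FIRE
t=9: input=3 -> V=0 FIRE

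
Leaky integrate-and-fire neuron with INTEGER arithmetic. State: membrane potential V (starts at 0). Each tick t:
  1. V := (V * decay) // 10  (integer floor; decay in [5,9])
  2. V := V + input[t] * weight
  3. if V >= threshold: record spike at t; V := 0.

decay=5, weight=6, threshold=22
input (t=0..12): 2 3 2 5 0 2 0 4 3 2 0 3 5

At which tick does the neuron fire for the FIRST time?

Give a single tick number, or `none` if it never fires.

Answer: 1

Derivation:
t=0: input=2 -> V=12
t=1: input=3 -> V=0 FIRE
t=2: input=2 -> V=12
t=3: input=5 -> V=0 FIRE
t=4: input=0 -> V=0
t=5: input=2 -> V=12
t=6: input=0 -> V=6
t=7: input=4 -> V=0 FIRE
t=8: input=3 -> V=18
t=9: input=2 -> V=21
t=10: input=0 -> V=10
t=11: input=3 -> V=0 FIRE
t=12: input=5 -> V=0 FIRE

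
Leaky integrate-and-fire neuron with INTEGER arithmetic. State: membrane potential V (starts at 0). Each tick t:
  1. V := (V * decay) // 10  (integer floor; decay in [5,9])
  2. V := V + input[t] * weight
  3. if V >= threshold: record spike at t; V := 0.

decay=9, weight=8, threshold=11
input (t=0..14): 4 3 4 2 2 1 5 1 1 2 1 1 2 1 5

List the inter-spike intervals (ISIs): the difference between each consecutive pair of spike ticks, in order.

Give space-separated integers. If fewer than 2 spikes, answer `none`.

Answer: 1 1 1 1 2 2 1 2 1 2

Derivation:
t=0: input=4 -> V=0 FIRE
t=1: input=3 -> V=0 FIRE
t=2: input=4 -> V=0 FIRE
t=3: input=2 -> V=0 FIRE
t=4: input=2 -> V=0 FIRE
t=5: input=1 -> V=8
t=6: input=5 -> V=0 FIRE
t=7: input=1 -> V=8
t=8: input=1 -> V=0 FIRE
t=9: input=2 -> V=0 FIRE
t=10: input=1 -> V=8
t=11: input=1 -> V=0 FIRE
t=12: input=2 -> V=0 FIRE
t=13: input=1 -> V=8
t=14: input=5 -> V=0 FIRE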